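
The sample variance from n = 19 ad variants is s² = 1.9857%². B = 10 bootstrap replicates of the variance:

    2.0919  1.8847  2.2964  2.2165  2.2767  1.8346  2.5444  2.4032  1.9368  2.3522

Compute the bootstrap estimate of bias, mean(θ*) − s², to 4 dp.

bias = +0.1980

mean(θ*) = (2.0919 + 1.8847 + 2.2964 + 2.2165 + 2.2767 + 1.8346 + 2.5444 + 2.4032 + 1.9368 + 2.3522) / 10 = 2.18374
bias = 2.18374 − 1.9857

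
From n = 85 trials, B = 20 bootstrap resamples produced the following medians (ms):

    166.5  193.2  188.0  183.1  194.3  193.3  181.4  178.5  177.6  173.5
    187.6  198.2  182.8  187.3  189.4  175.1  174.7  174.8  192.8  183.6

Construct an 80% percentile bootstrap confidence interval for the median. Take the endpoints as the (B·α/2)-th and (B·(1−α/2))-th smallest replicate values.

(173.5, 193.3)

Sorted replicates: 166.5, 173.5, 174.7, 174.8, 175.1, 177.6, 178.5, 181.4, 182.8, 183.1, 183.6, 187.3, 187.6, 188.0, 189.4, 192.8, 193.2, 193.3, 194.3, 198.2
α = 0.20; lower rank = 20 × 0.100 = 2; upper rank = 20 × 0.900 = 18.
The 2nd smallest replicate is 173.5; the 18th is 193.3.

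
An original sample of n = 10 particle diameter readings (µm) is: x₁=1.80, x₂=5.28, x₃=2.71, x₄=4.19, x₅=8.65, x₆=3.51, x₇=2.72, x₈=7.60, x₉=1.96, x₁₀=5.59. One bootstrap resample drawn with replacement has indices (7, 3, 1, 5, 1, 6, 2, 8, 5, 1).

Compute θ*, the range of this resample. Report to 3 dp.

θ* = 6.850

Resample values: 2.72, 2.71, 1.80, 8.65, 1.80, 3.51, 5.28, 7.60, 8.65, 1.80.
Range = 8.65 − 1.80 = 6.850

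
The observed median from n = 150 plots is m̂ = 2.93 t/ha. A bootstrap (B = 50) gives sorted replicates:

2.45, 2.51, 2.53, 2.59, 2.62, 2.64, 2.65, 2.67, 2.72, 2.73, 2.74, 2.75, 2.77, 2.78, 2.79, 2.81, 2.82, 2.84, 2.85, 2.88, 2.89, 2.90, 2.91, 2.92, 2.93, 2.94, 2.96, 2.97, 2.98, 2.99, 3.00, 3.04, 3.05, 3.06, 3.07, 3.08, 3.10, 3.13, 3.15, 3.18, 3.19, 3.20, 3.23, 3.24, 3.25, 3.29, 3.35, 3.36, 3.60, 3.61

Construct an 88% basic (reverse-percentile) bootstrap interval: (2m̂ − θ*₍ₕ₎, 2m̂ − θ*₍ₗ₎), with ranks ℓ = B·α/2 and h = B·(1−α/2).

(2.51, 3.33)

Percentile endpoints at ranks 3 and 47: θ*₍3₎ = 2.53, θ*₍47₎ = 3.35.
Basic interval reflects these around m̂:
  lower = 2 × 2.93 − 3.35 = 2.51
  upper = 2 × 2.93 − 2.53 = 3.33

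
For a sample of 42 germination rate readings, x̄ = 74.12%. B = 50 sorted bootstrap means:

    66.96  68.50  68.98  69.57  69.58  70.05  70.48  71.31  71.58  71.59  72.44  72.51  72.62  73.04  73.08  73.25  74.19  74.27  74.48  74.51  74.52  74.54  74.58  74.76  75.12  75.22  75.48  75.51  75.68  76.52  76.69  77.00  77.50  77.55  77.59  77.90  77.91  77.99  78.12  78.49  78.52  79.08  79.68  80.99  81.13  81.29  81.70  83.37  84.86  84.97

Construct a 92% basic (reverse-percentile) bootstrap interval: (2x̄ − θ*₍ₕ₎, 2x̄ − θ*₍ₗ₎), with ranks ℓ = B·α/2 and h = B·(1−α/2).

(64.87, 79.74)

Percentile endpoints at ranks 2 and 48: θ*₍2₎ = 68.50, θ*₍48₎ = 83.37.
Basic interval reflects these around x̄:
  lower = 2 × 74.12 − 83.37 = 64.87
  upper = 2 × 74.12 − 68.50 = 79.74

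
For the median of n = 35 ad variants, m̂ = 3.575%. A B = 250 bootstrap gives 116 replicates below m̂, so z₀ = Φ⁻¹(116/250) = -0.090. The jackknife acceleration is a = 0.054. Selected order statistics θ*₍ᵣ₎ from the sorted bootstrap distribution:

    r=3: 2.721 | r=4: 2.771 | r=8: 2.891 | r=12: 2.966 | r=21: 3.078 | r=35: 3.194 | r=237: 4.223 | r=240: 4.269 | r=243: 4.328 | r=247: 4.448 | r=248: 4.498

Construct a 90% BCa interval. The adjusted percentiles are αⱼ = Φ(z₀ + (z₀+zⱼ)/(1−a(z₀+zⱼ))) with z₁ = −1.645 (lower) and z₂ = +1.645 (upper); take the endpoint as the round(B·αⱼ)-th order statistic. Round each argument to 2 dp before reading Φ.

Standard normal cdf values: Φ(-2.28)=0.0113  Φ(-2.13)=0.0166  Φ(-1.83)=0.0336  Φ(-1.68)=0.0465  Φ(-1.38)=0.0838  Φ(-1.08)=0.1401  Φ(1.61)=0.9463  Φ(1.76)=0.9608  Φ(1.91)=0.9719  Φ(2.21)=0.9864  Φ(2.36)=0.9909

Lower: z₀ + z₁ = -0.090 + (-1.645) = -1.735; 1 − a(z₀+z₁) = 1 − (0.054)(-1.735) = 1.0937; argument = -0.090 + (-1.735)/1.0937 = -1.6764 → -1.68.
α₁ = Φ(-1.68) = 0.0465; rank = round(250 × 0.0465) = 12; θ*₍12₎ = 2.966.
Upper: z₀ + z₂ = 1.555; 1 − a(z₀+z₂) = 0.9160; argument = 1.6075 → 1.61; α₂ = 0.9463; rank = 237; θ*₍237₎ = 4.223.

(2.966, 4.223)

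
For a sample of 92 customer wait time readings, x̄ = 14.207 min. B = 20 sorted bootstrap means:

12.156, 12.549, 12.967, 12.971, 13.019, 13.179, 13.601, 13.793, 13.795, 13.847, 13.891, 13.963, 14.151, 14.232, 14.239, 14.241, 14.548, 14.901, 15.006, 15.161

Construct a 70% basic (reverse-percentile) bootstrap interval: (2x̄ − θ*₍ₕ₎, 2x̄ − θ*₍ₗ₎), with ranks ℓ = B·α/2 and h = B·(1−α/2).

(13.866, 15.447)

Percentile endpoints at ranks 3 and 17: θ*₍3₎ = 12.967, θ*₍17₎ = 14.548.
Basic interval reflects these around x̄:
  lower = 2 × 14.207 − 14.548 = 13.866
  upper = 2 × 14.207 − 12.967 = 15.447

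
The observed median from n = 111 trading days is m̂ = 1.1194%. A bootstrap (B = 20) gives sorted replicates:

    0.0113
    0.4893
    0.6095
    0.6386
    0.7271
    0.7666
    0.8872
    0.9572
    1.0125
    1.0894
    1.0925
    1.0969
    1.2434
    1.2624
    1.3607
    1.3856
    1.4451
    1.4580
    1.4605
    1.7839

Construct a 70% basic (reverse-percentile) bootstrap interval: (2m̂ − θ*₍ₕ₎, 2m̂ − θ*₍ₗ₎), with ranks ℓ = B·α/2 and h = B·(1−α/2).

(0.7937, 1.6293)

Percentile endpoints at ranks 3 and 17: θ*₍3₎ = 0.6095, θ*₍17₎ = 1.4451.
Basic interval reflects these around m̂:
  lower = 2 × 1.1194 − 1.4451 = 0.7937
  upper = 2 × 1.1194 − 0.6095 = 1.6293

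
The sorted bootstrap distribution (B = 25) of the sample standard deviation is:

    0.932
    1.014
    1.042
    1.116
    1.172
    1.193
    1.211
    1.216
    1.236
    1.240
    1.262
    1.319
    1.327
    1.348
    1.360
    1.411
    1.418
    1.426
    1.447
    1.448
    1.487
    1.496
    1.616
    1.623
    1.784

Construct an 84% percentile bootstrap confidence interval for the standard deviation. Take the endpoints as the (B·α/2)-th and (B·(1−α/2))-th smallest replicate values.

α = 0.16; lower rank = 25 × 0.080 = 2; upper rank = 25 × 0.920 = 23.
The 2nd smallest replicate is 1.014; the 23rd is 1.616.

(1.014, 1.616)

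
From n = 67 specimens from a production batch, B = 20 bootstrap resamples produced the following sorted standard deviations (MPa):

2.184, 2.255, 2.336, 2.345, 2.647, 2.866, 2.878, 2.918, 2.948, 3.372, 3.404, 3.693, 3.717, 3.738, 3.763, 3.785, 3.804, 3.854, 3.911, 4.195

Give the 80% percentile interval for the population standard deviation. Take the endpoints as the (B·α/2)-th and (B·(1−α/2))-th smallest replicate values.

(2.255, 3.854)

α = 0.20; lower rank = 20 × 0.100 = 2; upper rank = 20 × 0.900 = 18.
The 2nd smallest replicate is 2.255; the 18th is 3.854.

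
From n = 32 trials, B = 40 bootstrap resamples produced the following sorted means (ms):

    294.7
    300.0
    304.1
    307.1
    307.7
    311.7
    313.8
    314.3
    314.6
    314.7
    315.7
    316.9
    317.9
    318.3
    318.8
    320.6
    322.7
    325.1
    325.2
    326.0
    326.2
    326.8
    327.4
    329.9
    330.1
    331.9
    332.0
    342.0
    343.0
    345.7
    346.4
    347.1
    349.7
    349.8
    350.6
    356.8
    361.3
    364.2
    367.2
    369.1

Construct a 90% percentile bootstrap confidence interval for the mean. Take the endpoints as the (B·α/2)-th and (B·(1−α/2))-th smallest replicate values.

α = 0.10; lower rank = 40 × 0.050 = 2; upper rank = 40 × 0.950 = 38.
The 2nd smallest replicate is 300.0; the 38th is 364.2.

(300.0, 364.2)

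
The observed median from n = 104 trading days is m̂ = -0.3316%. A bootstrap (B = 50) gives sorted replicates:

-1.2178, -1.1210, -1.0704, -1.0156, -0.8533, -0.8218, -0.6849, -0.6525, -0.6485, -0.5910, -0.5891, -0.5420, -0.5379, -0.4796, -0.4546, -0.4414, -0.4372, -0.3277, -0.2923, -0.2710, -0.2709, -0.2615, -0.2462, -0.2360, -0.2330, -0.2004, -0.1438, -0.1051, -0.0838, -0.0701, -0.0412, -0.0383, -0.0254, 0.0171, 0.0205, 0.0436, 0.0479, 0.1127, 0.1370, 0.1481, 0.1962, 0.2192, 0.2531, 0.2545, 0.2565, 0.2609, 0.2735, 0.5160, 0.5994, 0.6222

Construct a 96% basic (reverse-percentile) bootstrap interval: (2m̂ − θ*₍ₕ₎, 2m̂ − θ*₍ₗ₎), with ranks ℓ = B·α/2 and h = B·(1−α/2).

(-1.2626, 0.5546)

Percentile endpoints at ranks 1 and 49: θ*₍1₎ = -1.2178, θ*₍49₎ = 0.5994.
Basic interval reflects these around m̂:
  lower = 2 × -0.3316 − 0.5994 = -1.2626
  upper = 2 × -0.3316 − -1.2178 = 0.5546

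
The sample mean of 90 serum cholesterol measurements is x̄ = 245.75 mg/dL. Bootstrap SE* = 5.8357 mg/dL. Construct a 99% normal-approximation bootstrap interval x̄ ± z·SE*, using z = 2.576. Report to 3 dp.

(230.717, 260.783)

Margin = 2.576 × 5.8357 = 15.0328
Interval: 245.75 ± 15.0328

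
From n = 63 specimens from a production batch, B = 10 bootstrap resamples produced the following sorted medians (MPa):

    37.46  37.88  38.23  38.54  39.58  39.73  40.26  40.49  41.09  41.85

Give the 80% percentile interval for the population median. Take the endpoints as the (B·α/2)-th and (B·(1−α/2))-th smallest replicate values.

α = 0.20; lower rank = 10 × 0.100 = 1; upper rank = 10 × 0.900 = 9.
The 1st smallest replicate is 37.46; the 9th is 41.09.

(37.46, 41.09)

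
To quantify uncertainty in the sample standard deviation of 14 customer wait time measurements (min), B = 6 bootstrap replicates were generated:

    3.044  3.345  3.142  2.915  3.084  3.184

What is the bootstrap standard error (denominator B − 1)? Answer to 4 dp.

SE* = 0.1444

Bootstrap SE is the standard deviation of the 6 replicate standard deviations.
Mean of replicates: (3.044 + 3.345 + 3.142 + 2.915 + 3.084 + 3.184) / 6 = 18.71400 / 6 = 3.11900
Sum of squared deviations: (−0.07500)² + (+0.22600)² + (+0.02300)² + (−0.20400)² + (−0.03500)² + (+0.06500)² = 0.10430
Variance = 0.10430 / 5 = 0.02086
SE* = √0.02086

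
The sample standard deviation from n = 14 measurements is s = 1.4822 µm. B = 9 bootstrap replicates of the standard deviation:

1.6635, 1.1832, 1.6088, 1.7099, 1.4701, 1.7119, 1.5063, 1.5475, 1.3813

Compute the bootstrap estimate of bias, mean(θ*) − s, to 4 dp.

mean(θ*) = (1.6635 + 1.1832 + 1.6088 + 1.7099 + 1.4701 + 1.7119 + 1.5063 + 1.5475 + 1.3813) / 9 = 1.53139
bias = 1.53139 − 1.4822

bias = +0.0492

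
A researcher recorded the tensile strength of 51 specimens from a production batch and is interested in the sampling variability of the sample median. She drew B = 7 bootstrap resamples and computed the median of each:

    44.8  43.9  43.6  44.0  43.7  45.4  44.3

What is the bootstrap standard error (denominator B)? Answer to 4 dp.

SE* = 0.6020

Bootstrap SE is the standard deviation of the 7 replicate medians.
Mean of replicates: (44.8 + 43.9 + 43.6 + 44.0 + 43.7 + 45.4 + 44.3) / 7 = 309.70000 / 7 = 44.24286
Sum of squared deviations: (+0.55714)² + (−0.34286)² + (−0.64286)² + (−0.24286)² + (−0.54286)² + (+1.15714)² + (+0.05714)² = 2.53714
Variance = 2.53714 / 7 = 0.36245
SE* = √0.36245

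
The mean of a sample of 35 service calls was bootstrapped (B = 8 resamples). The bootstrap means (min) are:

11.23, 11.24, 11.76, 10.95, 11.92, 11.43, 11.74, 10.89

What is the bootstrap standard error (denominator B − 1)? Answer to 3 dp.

Bootstrap SE is the standard deviation of the 8 replicate means.
Mean of replicates: (11.23 + 11.24 + 11.76 + 10.95 + 11.92 + 11.43 + 11.74 + 10.89) / 8 = 91.1600 / 8 = 11.3950
Sum of squared deviations: (−0.1650)² + (−0.1550)² + (+0.3650)² + (−0.4450)² + (+0.5250)² + (+0.0350)² + (+0.3450)² + (−0.5050)² = 1.0334
Variance = 1.0334 / 7 = 0.1476
SE* = √0.1476

SE* = 0.384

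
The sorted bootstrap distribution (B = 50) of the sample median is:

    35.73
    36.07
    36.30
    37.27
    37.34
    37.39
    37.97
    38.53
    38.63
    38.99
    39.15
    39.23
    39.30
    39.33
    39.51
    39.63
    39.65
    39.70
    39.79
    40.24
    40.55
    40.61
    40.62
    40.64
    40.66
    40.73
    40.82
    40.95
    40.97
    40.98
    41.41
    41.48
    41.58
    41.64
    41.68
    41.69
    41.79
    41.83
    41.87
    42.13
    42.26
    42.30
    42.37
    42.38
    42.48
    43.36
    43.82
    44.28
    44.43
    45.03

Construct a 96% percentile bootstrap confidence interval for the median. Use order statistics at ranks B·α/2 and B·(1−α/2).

(35.73, 44.43)

α = 0.04; lower rank = 50 × 0.020 = 1; upper rank = 50 × 0.980 = 49.
The 1st smallest replicate is 35.73; the 49th is 44.43.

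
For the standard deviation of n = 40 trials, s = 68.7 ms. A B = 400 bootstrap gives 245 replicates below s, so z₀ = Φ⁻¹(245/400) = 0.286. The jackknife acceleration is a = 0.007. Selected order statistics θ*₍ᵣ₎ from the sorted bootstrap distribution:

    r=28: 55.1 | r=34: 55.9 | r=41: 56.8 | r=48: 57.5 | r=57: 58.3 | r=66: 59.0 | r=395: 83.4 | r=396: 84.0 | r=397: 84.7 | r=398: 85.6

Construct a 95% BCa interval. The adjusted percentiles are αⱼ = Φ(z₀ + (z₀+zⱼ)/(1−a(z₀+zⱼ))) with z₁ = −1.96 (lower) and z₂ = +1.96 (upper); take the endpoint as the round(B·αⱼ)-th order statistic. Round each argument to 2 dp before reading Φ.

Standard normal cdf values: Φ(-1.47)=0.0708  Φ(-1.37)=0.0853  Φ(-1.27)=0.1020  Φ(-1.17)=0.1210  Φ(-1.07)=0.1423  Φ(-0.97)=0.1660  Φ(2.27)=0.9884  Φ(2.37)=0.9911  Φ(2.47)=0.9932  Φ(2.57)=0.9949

(55.9, 85.6)

Lower: z₀ + z₁ = 0.286 + (-1.960) = -1.674; 1 − a(z₀+z₁) = 1 − (0.007)(-1.674) = 1.0117; argument = 0.286 + (-1.674)/1.0117 = -1.3686 → -1.37.
α₁ = Φ(-1.37) = 0.0853; rank = round(400 × 0.0853) = 34; θ*₍34₎ = 55.9.
Upper: z₀ + z₂ = 2.246; 1 − a(z₀+z₂) = 0.9843; argument = 2.5679 → 2.57; α₂ = 0.9949; rank = 398; θ*₍398₎ = 85.6.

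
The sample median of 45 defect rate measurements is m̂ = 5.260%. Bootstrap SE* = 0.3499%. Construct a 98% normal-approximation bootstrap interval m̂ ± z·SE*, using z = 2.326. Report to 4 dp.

Margin = 2.326 × 0.3499 = 0.81387
Interval: 5.260 ± 0.81387

(4.4461, 6.0739)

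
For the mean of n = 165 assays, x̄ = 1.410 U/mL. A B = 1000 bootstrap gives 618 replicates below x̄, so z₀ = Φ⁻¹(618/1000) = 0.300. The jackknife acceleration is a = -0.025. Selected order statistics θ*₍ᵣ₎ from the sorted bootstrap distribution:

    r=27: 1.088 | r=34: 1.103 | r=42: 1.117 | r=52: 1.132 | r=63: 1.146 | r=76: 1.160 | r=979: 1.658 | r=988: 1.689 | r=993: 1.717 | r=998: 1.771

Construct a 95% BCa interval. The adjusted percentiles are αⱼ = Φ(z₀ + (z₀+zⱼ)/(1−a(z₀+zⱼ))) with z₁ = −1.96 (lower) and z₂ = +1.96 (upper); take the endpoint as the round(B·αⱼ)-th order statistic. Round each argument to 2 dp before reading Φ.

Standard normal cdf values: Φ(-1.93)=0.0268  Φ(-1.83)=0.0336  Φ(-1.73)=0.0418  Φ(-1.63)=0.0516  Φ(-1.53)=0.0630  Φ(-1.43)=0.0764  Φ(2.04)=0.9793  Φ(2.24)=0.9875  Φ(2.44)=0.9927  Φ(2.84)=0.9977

(1.160, 1.717)

Lower: z₀ + z₁ = 0.300 + (-1.960) = -1.660; 1 − a(z₀+z₁) = 1 − (-0.025)(-1.660) = 0.9585; argument = 0.300 + (-1.660)/0.9585 = -1.4319 → -1.43.
α₁ = Φ(-1.43) = 0.0764; rank = round(1000 × 0.0764) = 76; θ*₍76₎ = 1.160.
Upper: z₀ + z₂ = 2.260; 1 − a(z₀+z₂) = 1.0565; argument = 2.4391 → 2.44; α₂ = 0.9927; rank = 993; θ*₍993₎ = 1.717.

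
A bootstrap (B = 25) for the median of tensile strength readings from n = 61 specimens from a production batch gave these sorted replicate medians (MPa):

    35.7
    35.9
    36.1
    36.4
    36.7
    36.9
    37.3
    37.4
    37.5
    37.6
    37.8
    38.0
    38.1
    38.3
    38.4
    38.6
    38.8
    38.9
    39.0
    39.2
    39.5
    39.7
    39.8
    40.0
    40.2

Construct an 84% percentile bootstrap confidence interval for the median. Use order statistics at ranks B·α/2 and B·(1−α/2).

(35.9, 39.8)

α = 0.16; lower rank = 25 × 0.080 = 2; upper rank = 25 × 0.920 = 23.
The 2nd smallest replicate is 35.9; the 23rd is 39.8.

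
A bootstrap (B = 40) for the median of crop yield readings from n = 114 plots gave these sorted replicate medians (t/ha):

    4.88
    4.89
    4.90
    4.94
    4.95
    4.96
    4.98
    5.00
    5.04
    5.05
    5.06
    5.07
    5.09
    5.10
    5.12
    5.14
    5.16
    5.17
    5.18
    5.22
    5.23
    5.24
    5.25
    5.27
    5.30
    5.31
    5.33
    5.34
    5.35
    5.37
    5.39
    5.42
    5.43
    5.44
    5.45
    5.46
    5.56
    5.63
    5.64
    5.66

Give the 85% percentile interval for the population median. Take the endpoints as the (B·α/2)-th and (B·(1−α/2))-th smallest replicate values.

α = 0.15; lower rank = 40 × 0.075 = 3; upper rank = 40 × 0.925 = 37.
The 3rd smallest replicate is 4.90; the 37th is 5.56.

(4.90, 5.56)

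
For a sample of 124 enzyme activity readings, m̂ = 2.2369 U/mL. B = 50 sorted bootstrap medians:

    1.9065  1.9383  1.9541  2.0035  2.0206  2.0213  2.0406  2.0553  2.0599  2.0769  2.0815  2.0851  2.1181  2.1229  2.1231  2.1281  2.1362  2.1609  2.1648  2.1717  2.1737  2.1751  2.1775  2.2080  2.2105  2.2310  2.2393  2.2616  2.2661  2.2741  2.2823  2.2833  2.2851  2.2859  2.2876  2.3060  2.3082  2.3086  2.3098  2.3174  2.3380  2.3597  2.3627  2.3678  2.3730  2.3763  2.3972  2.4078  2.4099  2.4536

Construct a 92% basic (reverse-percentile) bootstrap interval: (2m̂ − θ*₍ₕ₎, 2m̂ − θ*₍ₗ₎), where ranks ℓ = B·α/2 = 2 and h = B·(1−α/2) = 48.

(2.0660, 2.5355)

Percentile endpoints at ranks 2 and 48: θ*₍2₎ = 1.9383, θ*₍48₎ = 2.4078.
Basic interval reflects these around m̂:
  lower = 2 × 2.2369 − 2.4078 = 2.0660
  upper = 2 × 2.2369 − 1.9383 = 2.5355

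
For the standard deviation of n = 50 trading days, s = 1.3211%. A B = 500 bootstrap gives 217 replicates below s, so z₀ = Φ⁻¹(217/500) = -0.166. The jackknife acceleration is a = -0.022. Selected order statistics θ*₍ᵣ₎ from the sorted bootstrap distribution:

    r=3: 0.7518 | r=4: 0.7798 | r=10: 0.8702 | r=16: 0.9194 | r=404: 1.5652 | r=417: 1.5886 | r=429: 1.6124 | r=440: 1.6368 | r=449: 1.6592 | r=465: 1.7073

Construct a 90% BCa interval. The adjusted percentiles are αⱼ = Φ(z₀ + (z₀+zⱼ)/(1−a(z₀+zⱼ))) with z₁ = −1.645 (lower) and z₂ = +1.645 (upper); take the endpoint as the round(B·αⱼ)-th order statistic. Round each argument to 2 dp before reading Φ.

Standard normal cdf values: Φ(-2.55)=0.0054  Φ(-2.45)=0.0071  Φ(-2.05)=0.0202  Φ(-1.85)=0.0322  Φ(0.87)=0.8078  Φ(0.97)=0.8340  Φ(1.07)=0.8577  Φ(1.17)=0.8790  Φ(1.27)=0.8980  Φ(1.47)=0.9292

(0.8702, 1.6592)

Lower: z₀ + z₁ = -0.166 + (-1.645) = -1.811; 1 − a(z₀+z₁) = 1 − (-0.022)(-1.811) = 0.9602; argument = -0.166 + (-1.811)/0.9602 = -2.0521 → -2.05.
α₁ = Φ(-2.05) = 0.0202; rank = round(500 × 0.0202) = 10; θ*₍10₎ = 0.8702.
Upper: z₀ + z₂ = 1.479; 1 − a(z₀+z₂) = 1.0325; argument = 1.2664 → 1.27; α₂ = 0.8980; rank = 449; θ*₍449₎ = 1.6592.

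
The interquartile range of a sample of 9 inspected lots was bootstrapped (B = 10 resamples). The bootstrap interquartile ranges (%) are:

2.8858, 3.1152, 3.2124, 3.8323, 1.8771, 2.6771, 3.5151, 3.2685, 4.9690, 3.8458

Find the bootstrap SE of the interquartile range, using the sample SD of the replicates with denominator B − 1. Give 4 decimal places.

SE* = 0.8190

Bootstrap SE is the standard deviation of the 10 replicate interquartile ranges.
Mean of replicates: (2.8858 + 3.1152 + 3.2124 + 3.8323 + 1.8771 + 2.6771 + 3.5151 + 3.2685 + 4.9690 + 3.8458) / 10 = 33.19830 / 10 = 3.31983
Sum of squared deviations: (−0.43403)² + (−0.20463)² + (−0.10743)² + (+0.51247)² + (−1.44273)² + (−0.64273)² + (+0.19527)² + (−0.05133)² + (+1.64917)² + (+0.52597)² = 6.03617
Variance = 6.03617 / 9 = 0.67069
SE* = √0.67069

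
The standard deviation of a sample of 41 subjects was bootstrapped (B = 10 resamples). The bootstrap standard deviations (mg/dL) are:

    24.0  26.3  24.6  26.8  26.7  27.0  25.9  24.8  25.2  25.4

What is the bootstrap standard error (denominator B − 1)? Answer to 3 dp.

SE* = 1.030

Bootstrap SE is the standard deviation of the 10 replicate standard deviations.
Mean of replicates: (24.0 + 26.3 + 24.6 + 26.8 + 26.7 + 27.0 + 25.9 + 24.8 + 25.2 + 25.4) / 10 = 256.7000 / 10 = 25.6700
Sum of squared deviations: (−1.6700)² + (+0.6300)² + (−1.0700)² + (+1.1300)² + (+1.0300)² + (+1.3300)² + (+0.2300)² + (−0.8700)² + (−0.4700)² + (−0.2700)² = 9.5410
Variance = 9.5410 / 9 = 1.0601
SE* = √1.0601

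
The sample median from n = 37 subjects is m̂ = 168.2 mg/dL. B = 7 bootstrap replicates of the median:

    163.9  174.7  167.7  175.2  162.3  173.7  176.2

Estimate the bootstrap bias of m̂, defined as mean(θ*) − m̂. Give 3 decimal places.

bias = +2.329

mean(θ*) = (163.9 + 174.7 + 167.7 + 175.2 + 162.3 + 173.7 + 176.2) / 7 = 170.5286
bias = 170.5286 − 168.2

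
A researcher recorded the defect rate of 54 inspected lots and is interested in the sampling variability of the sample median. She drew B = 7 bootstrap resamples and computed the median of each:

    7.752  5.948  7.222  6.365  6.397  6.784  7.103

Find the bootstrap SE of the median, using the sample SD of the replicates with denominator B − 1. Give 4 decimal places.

Bootstrap SE is the standard deviation of the 7 replicate medians.
Mean of replicates: (7.752 + 5.948 + 7.222 + 6.365 + 6.397 + 6.784 + 7.103) / 7 = 47.57100 / 7 = 6.79586
Sum of squared deviations: (+0.95614)² + (−0.84786)² + (+0.42614)² + (−0.43086)² + (−0.39886)² + (−0.01186)² + (+0.30714)² = 2.25387
Variance = 2.25387 / 6 = 0.37565
SE* = √0.37565

SE* = 0.6129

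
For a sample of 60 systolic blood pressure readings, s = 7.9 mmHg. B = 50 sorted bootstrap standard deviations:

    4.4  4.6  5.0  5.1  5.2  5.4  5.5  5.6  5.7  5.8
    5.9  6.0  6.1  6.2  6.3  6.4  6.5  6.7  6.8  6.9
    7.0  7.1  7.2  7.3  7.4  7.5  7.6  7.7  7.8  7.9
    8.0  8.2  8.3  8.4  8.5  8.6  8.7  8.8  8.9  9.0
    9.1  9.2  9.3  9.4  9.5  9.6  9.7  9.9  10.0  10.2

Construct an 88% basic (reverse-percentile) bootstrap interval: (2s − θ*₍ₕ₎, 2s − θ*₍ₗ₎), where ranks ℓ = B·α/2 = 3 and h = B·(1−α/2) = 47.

(6.1, 10.8)

Percentile endpoints at ranks 3 and 47: θ*₍3₎ = 5.0, θ*₍47₎ = 9.7.
Basic interval reflects these around s:
  lower = 2 × 7.9 − 9.7 = 6.1
  upper = 2 × 7.9 − 5.0 = 10.8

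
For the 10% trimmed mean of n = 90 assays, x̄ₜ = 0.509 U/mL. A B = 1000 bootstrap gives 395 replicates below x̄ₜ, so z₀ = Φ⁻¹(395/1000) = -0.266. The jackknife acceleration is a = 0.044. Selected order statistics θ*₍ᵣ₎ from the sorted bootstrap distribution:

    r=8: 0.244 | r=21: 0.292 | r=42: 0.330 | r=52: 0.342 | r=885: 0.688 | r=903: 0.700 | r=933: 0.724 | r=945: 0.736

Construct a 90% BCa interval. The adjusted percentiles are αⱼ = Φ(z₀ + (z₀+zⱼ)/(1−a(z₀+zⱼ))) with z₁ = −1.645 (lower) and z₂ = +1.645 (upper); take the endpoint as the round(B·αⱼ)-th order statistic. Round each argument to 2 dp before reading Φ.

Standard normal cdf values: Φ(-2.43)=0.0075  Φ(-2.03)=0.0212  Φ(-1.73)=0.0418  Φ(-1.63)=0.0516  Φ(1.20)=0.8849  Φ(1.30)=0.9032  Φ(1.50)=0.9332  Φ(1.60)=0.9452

(0.292, 0.688)

Lower: z₀ + z₁ = -0.266 + (-1.645) = -1.911; 1 − a(z₀+z₁) = 1 − (0.044)(-1.911) = 1.0841; argument = -0.266 + (-1.911)/1.0841 = -2.0288 → -2.03.
α₁ = Φ(-2.03) = 0.0212; rank = round(1000 × 0.0212) = 21; θ*₍21₎ = 0.292.
Upper: z₀ + z₂ = 1.379; 1 − a(z₀+z₂) = 0.9393; argument = 1.2021 → 1.20; α₂ = 0.8849; rank = 885; θ*₍885₎ = 0.688.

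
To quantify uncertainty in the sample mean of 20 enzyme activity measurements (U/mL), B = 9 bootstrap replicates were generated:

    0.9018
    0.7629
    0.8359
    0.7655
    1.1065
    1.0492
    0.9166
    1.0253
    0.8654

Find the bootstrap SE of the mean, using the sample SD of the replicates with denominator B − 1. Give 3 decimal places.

Bootstrap SE is the standard deviation of the 9 replicate means.
Mean of replicates: (0.9018 + 0.7629 + 0.8359 + 0.7655 + 1.1065 + 1.0492 + 0.9166 + 1.0253 + 0.8654) / 9 = 8.22910 / 9 = 0.91434
Sum of squared deviations: (−0.01254)² + (−0.15144)² + (−0.07844)² + (−0.14884)² + (+0.19216)² + (+0.13486)² + (+0.00226)² + (+0.11096)² + (−0.04894)² = 0.12122
Variance = 0.12122 / 8 = 0.01515
SE* = √0.01515

SE* = 0.123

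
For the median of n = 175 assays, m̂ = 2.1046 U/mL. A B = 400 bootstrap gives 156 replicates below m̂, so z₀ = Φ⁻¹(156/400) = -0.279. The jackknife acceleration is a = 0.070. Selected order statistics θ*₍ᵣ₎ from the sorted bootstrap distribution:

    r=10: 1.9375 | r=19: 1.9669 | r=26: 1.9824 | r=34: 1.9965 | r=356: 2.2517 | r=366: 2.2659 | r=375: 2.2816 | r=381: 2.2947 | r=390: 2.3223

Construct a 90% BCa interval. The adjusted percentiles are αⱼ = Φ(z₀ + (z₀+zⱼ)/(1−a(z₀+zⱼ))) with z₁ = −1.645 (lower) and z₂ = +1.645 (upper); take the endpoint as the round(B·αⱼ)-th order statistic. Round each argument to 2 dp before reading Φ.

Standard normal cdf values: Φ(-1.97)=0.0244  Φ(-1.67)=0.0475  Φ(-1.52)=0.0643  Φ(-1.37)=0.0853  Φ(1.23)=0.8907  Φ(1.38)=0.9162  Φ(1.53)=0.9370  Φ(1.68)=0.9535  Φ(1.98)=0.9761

Lower: z₀ + z₁ = -0.279 + (-1.645) = -1.924; 1 − a(z₀+z₁) = 1 − (0.070)(-1.924) = 1.1347; argument = -0.279 + (-1.924)/1.1347 = -1.9746 → -1.97.
α₁ = Φ(-1.97) = 0.0244; rank = round(400 × 0.0244) = 10; θ*₍10₎ = 1.9375.
Upper: z₀ + z₂ = 1.366; 1 − a(z₀+z₂) = 0.9044; argument = 1.2314 → 1.23; α₂ = 0.8907; rank = 356; θ*₍356₎ = 2.2517.

(1.9375, 2.2517)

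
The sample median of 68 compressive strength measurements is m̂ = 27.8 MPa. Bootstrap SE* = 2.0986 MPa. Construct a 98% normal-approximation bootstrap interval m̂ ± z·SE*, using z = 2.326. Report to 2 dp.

(22.92, 32.68)

Margin = 2.326 × 2.0986 = 4.881
Interval: 27.8 ± 4.881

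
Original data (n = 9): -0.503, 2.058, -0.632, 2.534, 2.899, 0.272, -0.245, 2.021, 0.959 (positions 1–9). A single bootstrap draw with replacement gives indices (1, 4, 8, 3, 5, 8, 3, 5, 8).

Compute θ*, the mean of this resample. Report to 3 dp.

θ* = 1.403

Resample values: -0.503, 2.534, 2.021, -0.632, 2.899, 2.021, -0.632, 2.899, 2.021.
Mean = ((-0.503) + 2.534 + 2.021 + (-0.632) + 2.899 + 2.021 + (-0.632) + 2.899 + 2.021) / 9 = 12.6280 / 9 = 1.403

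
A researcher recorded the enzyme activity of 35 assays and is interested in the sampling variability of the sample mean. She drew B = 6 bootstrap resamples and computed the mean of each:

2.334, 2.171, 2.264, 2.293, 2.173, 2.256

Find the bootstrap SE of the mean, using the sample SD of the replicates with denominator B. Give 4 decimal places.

Bootstrap SE is the standard deviation of the 6 replicate means.
Mean of replicates: (2.334 + 2.171 + 2.264 + 2.293 + 2.173 + 2.256) / 6 = 13.49100 / 6 = 2.24850
Sum of squared deviations: (+0.08550)² + (−0.07750)² + (+0.01550)² + (+0.04450)² + (−0.07550)² + (+0.00750)² = 0.02129
Variance = 0.02129 / 6 = 0.00355
SE* = √0.00355

SE* = 0.0596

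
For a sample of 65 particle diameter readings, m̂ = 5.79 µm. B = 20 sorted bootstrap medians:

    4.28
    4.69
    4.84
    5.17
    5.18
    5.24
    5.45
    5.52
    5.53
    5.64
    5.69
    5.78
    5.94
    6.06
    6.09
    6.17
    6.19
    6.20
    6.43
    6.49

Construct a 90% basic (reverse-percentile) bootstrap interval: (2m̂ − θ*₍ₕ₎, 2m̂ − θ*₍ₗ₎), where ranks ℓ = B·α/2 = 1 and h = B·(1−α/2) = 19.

Percentile endpoints at ranks 1 and 19: θ*₍1₎ = 4.28, θ*₍19₎ = 6.43.
Basic interval reflects these around m̂:
  lower = 2 × 5.79 − 6.43 = 5.15
  upper = 2 × 5.79 − 4.28 = 7.30

(5.15, 7.30)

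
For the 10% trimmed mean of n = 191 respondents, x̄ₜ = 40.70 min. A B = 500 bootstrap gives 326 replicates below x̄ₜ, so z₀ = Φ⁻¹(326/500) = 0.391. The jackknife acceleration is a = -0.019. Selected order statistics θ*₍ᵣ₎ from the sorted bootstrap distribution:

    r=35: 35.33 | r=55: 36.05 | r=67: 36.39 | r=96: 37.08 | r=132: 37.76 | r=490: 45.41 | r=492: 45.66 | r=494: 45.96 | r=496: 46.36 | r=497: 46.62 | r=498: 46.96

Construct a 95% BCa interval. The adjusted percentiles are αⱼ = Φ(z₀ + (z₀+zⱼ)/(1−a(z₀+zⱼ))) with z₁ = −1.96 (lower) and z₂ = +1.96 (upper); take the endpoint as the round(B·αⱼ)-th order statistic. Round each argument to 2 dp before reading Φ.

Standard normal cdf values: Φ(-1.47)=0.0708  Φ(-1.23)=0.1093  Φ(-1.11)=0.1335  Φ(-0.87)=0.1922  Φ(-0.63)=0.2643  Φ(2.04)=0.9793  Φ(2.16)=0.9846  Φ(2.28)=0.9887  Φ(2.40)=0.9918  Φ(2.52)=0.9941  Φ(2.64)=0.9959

Lower: z₀ + z₁ = 0.391 + (-1.960) = -1.569; 1 − a(z₀+z₁) = 1 − (-0.019)(-1.569) = 0.9702; argument = 0.391 + (-1.569)/0.9702 = -1.2262 → -1.23.
α₁ = Φ(-1.23) = 0.1093; rank = round(500 × 0.1093) = 55; θ*₍55₎ = 36.05.
Upper: z₀ + z₂ = 2.351; 1 − a(z₀+z₂) = 1.0447; argument = 2.6415 → 2.64; α₂ = 0.9959; rank = 498; θ*₍498₎ = 46.96.

(36.05, 46.96)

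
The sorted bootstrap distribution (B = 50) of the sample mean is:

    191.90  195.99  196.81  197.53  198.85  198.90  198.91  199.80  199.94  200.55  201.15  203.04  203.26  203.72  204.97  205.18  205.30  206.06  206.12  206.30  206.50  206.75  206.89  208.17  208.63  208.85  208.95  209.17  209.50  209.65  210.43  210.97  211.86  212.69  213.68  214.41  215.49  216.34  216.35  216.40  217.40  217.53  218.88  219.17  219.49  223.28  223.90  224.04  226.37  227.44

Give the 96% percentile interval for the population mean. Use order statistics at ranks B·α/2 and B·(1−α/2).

α = 0.04; lower rank = 50 × 0.020 = 1; upper rank = 50 × 0.980 = 49.
The 1st smallest replicate is 191.90; the 49th is 226.37.

(191.90, 226.37)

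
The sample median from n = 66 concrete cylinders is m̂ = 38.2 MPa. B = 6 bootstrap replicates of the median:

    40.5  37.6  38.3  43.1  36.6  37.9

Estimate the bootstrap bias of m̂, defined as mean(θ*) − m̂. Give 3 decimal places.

mean(θ*) = (40.5 + 37.6 + 38.3 + 43.1 + 36.6 + 37.9) / 6 = 39.0000
bias = 39.0000 − 38.2

bias = +0.800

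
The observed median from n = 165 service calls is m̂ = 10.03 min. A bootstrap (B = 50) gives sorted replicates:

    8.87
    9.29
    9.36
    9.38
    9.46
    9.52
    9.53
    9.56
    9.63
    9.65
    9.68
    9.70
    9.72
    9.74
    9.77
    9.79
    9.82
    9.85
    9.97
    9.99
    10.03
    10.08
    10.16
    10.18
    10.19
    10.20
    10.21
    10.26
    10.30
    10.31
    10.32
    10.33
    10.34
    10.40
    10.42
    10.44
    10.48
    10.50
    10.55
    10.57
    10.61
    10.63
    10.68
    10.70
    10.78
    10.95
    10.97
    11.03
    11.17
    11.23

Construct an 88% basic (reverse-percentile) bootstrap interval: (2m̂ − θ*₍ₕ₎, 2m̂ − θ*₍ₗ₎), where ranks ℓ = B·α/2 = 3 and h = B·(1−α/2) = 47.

Percentile endpoints at ranks 3 and 47: θ*₍3₎ = 9.36, θ*₍47₎ = 10.97.
Basic interval reflects these around m̂:
  lower = 2 × 10.03 − 10.97 = 9.09
  upper = 2 × 10.03 − 9.36 = 10.70

(9.09, 10.70)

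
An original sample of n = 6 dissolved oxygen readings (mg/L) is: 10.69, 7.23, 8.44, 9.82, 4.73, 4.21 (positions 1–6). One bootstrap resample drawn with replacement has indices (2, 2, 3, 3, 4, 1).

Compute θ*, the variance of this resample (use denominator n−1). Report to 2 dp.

Resample values: 7.23, 7.23, 8.44, 8.44, 9.82, 10.69.
Mean = 8.6417; sum of squared deviations = 9.6511
s² = 9.6511 / 5 = 1.9302

θ* = 1.93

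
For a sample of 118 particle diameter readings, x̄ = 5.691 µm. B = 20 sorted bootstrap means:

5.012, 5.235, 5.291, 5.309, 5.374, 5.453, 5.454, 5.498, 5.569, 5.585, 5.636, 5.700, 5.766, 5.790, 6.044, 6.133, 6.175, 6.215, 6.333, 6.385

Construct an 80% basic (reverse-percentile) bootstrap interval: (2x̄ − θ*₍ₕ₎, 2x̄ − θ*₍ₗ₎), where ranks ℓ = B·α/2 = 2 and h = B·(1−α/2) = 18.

Percentile endpoints at ranks 2 and 18: θ*₍2₎ = 5.235, θ*₍18₎ = 6.215.
Basic interval reflects these around x̄:
  lower = 2 × 5.691 − 6.215 = 5.167
  upper = 2 × 5.691 − 5.235 = 6.147

(5.167, 6.147)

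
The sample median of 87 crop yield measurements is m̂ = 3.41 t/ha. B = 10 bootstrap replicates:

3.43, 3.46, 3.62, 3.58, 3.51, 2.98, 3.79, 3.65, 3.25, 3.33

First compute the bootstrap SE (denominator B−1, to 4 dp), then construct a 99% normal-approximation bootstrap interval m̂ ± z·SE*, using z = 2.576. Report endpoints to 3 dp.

Mean of replicates = 3.4600; sum of squared deviations = 0.4798; SE* = √(0.4798/9) = 0.2309
Margin = 2.576 × 0.2309 = 0.5948
Interval: 3.41 ± 0.5948

(2.815, 4.005)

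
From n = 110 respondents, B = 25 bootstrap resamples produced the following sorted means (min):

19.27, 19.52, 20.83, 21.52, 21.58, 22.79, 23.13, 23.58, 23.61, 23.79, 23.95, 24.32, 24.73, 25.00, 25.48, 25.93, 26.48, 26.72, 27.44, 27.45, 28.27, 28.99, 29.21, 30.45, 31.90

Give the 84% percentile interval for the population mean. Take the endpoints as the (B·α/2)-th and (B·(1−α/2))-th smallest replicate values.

α = 0.16; lower rank = 25 × 0.080 = 2; upper rank = 25 × 0.920 = 23.
The 2nd smallest replicate is 19.52; the 23rd is 29.21.

(19.52, 29.21)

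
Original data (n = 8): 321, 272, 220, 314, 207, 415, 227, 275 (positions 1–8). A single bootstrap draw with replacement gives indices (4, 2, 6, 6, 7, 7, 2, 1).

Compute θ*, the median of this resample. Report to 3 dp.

Resample values: 314, 272, 415, 415, 227, 227, 272, 321.
Sorted: 227, 227, 272, 272, 314, 321, 415, 415
Median = average of the two middle values = 293.000

θ* = 293.000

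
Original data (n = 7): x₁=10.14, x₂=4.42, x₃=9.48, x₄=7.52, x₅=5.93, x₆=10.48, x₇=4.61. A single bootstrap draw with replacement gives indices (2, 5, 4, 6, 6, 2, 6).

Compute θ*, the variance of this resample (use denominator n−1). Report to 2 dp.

θ* = 7.98

Resample values: 4.42, 5.93, 7.52, 10.48, 10.48, 4.42, 10.48.
Mean = 7.6757; sum of squared deviations = 47.8632
s² = 47.8632 / 6 = 7.9772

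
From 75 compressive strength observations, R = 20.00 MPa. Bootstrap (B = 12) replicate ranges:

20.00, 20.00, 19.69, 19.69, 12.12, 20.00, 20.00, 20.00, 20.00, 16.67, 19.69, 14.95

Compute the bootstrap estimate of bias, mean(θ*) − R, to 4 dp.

mean(θ*) = (20.00 + 20.00 + 19.69 + 19.69 + 12.12 + 20.00 + 20.00 + 20.00 + 20.00 + 16.67 + 19.69 + 14.95) / 12 = 18.56750
bias = 18.56750 − 20.00

bias = −1.4325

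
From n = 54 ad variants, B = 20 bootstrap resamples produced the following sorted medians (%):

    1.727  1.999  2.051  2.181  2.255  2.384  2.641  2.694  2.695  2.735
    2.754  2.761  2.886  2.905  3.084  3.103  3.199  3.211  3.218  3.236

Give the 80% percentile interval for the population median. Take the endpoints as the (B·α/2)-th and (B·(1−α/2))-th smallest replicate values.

(1.999, 3.211)

α = 0.20; lower rank = 20 × 0.100 = 2; upper rank = 20 × 0.900 = 18.
The 2nd smallest replicate is 1.999; the 18th is 3.211.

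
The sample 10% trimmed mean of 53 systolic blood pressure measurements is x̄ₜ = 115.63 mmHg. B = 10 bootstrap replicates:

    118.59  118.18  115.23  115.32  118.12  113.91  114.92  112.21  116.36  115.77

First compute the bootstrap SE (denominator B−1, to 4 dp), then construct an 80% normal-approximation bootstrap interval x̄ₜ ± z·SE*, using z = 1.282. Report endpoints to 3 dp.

(113.034, 118.226)

Mean of replicates = 115.8610; sum of squared deviations = 36.8981; SE* = √(36.8981/9) = 2.0248
Margin = 1.282 × 2.0248 = 2.5958
Interval: 115.63 ± 2.5958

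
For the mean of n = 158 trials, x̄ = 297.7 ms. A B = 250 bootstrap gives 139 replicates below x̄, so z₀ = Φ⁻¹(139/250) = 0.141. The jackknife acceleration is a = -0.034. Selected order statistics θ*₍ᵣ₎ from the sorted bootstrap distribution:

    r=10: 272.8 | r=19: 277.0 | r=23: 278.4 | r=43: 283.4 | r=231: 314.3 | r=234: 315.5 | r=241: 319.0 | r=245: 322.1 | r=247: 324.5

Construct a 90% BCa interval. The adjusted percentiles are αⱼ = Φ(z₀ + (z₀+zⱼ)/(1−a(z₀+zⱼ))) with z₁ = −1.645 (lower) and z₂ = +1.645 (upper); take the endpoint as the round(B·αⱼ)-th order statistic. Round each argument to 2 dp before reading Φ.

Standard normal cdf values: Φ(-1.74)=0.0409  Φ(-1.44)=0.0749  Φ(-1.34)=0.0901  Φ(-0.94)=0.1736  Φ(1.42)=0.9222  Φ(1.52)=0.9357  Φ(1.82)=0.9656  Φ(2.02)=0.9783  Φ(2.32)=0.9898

Lower: z₀ + z₁ = 0.141 + (-1.645) = -1.504; 1 − a(z₀+z₁) = 1 − (-0.034)(-1.504) = 0.9489; argument = 0.141 + (-1.504)/0.9489 = -1.4441 → -1.44.
α₁ = Φ(-1.44) = 0.0749; rank = round(250 × 0.0749) = 19; θ*₍19₎ = 277.0.
Upper: z₀ + z₂ = 1.786; 1 − a(z₀+z₂) = 1.0607; argument = 1.8248 → 1.82; α₂ = 0.9656; rank = 241; θ*₍241₎ = 319.0.

(277.0, 319.0)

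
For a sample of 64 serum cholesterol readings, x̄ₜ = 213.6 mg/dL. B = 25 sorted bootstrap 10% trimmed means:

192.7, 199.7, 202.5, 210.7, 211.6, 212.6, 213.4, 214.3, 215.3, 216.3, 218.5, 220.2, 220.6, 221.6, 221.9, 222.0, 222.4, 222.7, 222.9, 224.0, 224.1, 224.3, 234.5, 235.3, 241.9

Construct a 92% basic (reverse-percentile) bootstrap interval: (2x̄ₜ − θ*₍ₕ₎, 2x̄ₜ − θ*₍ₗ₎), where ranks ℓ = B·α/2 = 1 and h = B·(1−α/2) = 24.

(191.9, 234.5)

Percentile endpoints at ranks 1 and 24: θ*₍1₎ = 192.7, θ*₍24₎ = 235.3.
Basic interval reflects these around x̄ₜ:
  lower = 2 × 213.6 − 235.3 = 191.9
  upper = 2 × 213.6 − 192.7 = 234.5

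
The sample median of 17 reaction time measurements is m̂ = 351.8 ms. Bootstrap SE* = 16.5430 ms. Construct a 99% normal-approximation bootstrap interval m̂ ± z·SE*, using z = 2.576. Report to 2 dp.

(309.19, 394.41)

Margin = 2.576 × 16.5430 = 42.615
Interval: 351.8 ± 42.615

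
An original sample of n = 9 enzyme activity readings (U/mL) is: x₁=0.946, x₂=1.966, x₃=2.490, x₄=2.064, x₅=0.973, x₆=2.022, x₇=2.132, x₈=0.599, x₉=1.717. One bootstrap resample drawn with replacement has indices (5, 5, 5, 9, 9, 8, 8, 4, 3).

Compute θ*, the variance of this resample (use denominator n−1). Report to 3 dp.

Resample values: 0.973, 0.973, 0.973, 1.717, 1.717, 0.599, 0.599, 2.064, 2.490.
Mean = 1.3450; sum of squared deviations = 3.6329
s² = 3.6329 / 8 = 0.4541

θ* = 0.454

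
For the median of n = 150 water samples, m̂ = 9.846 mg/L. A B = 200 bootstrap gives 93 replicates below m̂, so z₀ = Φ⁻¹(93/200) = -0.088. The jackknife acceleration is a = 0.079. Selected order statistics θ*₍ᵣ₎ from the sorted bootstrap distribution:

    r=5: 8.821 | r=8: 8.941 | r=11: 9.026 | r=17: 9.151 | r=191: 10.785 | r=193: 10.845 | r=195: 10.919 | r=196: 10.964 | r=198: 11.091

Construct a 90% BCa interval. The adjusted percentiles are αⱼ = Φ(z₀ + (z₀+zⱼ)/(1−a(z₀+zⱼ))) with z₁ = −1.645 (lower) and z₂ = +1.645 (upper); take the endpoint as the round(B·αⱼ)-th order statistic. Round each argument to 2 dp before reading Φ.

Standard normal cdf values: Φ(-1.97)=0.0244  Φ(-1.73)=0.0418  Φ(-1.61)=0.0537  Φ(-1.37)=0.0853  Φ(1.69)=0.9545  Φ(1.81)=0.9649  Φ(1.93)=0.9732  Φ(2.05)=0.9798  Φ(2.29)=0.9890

Lower: z₀ + z₁ = -0.088 + (-1.645) = -1.733; 1 − a(z₀+z₁) = 1 − (0.079)(-1.733) = 1.1369; argument = -0.088 + (-1.733)/1.1369 = -1.6123 → -1.61.
α₁ = Φ(-1.61) = 0.0537; rank = round(200 × 0.0537) = 11; θ*₍11₎ = 9.026.
Upper: z₀ + z₂ = 1.557; 1 − a(z₀+z₂) = 0.8770; argument = 1.6874 → 1.69; α₂ = 0.9545; rank = 191; θ*₍191₎ = 10.785.

(9.026, 10.785)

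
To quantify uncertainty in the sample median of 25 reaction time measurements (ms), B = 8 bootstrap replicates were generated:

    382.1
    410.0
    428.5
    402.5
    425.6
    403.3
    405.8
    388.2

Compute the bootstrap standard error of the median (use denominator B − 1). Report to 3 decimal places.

Bootstrap SE is the standard deviation of the 8 replicate medians.
Mean of replicates: (382.1 + 410.0 + 428.5 + 402.5 + 425.6 + 403.3 + 405.8 + 388.2) / 8 = 3246.0000 / 8 = 405.7500
Sum of squared deviations: (−23.6500)² + (+4.2500)² + (+22.7500)² + (−3.2500)² + (+19.8500)² + (−2.4500)² + (+0.0500)² + (−17.5500)² = 1813.5400
Variance = 1813.5400 / 7 = 259.0771
SE* = √259.0771

SE* = 16.096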